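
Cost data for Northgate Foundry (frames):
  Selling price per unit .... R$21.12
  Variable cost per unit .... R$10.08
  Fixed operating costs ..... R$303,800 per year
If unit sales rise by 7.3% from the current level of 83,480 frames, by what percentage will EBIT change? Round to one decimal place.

At 83,480 units, contribution = 83,480 × R$11.04 = R$921,619.20.
Subtracting fixed costs: EBIT = R$921,619.20 − R$303,800 = R$617,819.20.
Degree of operating leverage = R$921,619.20 / R$617,819.20 = 1.4917.
So EBIT moves 1.4917 × (+7.3%) = +10.9%.

+10.9%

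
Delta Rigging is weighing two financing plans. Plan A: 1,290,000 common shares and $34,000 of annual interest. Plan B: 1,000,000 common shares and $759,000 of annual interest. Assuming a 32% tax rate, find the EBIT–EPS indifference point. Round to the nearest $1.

Set EPS_A = EPS_B: (EBIT − $34,000)(1 − 0.32) ÷ 1,290,000 = (EBIT − $759,000)(1 − 0.32) ÷ 1,000,000.
Cancelling (1 − t) and cross-multiplying: 1,000,000·(EBIT − 34,000) = 1,290,000·(EBIT − 759,000).
Solving, EBIT = (759,000·1,290,000 − 34,000·1,000,000) / (1,290,000 − 1,000,000) = 945,110,000,000 / 290,000 = 3,259,000.00.

$3,259,000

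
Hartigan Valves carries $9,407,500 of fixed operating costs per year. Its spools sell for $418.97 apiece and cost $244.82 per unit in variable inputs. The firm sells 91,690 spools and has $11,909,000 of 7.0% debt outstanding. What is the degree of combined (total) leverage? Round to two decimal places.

2.79

At 91,690 units, contribution = 91,690 × $174.15 = $15,967,813.50.
Operating income = contribution − fixed costs = $15,967,813.50 − $9,407,500 = $6,560,313.50. Interest = $833,630.00.
DOL = $15,967,813.50 ÷ $6,560,313.50 = 2.4340; DFL = $6,560,313.50 ÷ $5,726,683.50 = 1.1456.
DCL = DOL × DFL = 2.4340 × 1.1456 = 2.7884.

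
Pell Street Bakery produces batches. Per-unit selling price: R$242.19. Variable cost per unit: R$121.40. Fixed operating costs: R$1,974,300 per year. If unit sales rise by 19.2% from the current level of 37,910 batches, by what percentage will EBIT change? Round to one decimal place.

+33.8%

Contribution at this volume is 37,910 × R$120.79 = R$4,579,148.90.
EBIT = R$4,579,148.90 − R$1,974,300 = R$2,604,848.90.
Degree of operating leverage = R$4,579,148.90 / R$2,604,848.90 = 1.7579.
Operating income changes by 1.7579 × +19.2% = +33.8%.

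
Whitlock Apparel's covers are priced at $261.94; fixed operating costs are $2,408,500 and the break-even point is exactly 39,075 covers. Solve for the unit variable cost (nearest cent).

$200.30

At break-even, FC = Q × (P − VC), so P − VC = $2,408,500 ÷ 39,075 = $61.6379.
Hence VC = price − CM = $261.94 − $61.6379 = $200.30.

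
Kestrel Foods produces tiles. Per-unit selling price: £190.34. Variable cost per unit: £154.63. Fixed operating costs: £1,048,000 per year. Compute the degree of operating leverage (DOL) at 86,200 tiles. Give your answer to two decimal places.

1.52

Total contribution margin = 86,200 × £35.71 = £3,078,202.00.
Subtracting fixed costs: EBIT = £3,078,202.00 − £1,048,000 = £2,030,202.00.
So DOL = total CM / EBIT = £3,078,202.00 / £2,030,202.00 = 1.5162.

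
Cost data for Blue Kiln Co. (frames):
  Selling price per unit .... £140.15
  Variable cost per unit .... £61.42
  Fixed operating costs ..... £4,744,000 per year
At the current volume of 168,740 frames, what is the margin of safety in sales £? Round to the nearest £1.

£15,203,952

Unit CM = price − variable cost = £140.15 − £61.42 = £78.73. Break-even units = £4,744,000 ÷ £78.73 = 60,256.57; break-even revenue = 60,256.57 × £140.15 = £8,444,958.72.
Current sales = 168,740 × £140.15 = £23,648,911.00.
Margin of safety = £23,648,911.00 − £8,444,958.72 = £15,203,952.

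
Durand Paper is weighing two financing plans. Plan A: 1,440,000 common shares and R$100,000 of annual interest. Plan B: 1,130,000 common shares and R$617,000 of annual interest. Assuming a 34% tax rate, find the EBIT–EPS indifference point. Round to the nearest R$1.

R$2,501,548

Set EPS_A = EPS_B: (EBIT − R$100,000)(1 − 0.34) ÷ 1,440,000 = (EBIT − R$617,000)(1 − 0.34) ÷ 1,130,000.
Cancelling (1 − t) and cross-multiplying: 1,130,000·(EBIT − 100,000) = 1,440,000·(EBIT − 617,000).
Solving, EBIT = (617,000·1,440,000 − 100,000·1,130,000) / (1,440,000 − 1,130,000) = 775,480,000,000 / 310,000 = 2,501,548.39.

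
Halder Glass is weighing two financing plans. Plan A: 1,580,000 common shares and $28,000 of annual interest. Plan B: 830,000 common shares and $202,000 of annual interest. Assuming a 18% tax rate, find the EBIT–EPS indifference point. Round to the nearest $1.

At indifference, (EBIT − 28,000)(1 − t)/1,580,000 = (EBIT − 202,000)(1 − t)/830,000.
Cancelling (1 − t) and cross-multiplying: 830,000·(EBIT − 28,000) = 1,580,000·(EBIT − 202,000).
EBIT × (1,580,000 − 830,000) = 202,000 × 1,580,000 − 28,000 × 830,000 = 295,920,000,000, so EBIT = 295,920,000,000 ÷ 750,000 = 394,560.00.

$394,560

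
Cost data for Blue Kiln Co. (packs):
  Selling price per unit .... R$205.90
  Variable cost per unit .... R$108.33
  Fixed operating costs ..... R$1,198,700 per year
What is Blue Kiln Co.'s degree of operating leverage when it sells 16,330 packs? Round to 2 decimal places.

Contribution at this volume is 16,330 × R$97.57 = R$1,593,318.10.
Subtracting fixed costs: EBIT = R$1,593,318.10 − R$1,198,700 = R$394,618.10.
So DOL = total CM / EBIT = R$1,593,318.10 / R$394,618.10 = 4.0376.

4.04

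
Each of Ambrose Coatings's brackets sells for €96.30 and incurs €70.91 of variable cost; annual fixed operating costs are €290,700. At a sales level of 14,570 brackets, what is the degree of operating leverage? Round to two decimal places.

At 14,570 units, contribution = 14,570 × €25.39 = €369,932.30.
Subtracting fixed costs: EBIT = €369,932.30 − €290,700 = €79,232.30.
DOL = contribution ÷ EBIT = €369,932.30 ÷ €79,232.30 = 4.6690.

4.67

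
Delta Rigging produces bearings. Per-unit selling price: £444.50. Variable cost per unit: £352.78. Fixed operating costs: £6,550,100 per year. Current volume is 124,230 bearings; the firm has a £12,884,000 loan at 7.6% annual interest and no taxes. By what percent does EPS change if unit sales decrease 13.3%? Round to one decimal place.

Total contribution margin = 124,230 × £91.72 = £11,394,375.60.
Subtracting fixed costs: EBIT = £11,394,375.60 − £6,550,100 = £4,844,275.60.
Interest = £979,184.00, so EBIT − I = £3,865,091.60.
Degree of combined leverage = contribution ÷ (EBIT − I) = £11,394,375.60 ÷ £3,865,091.60 = 2.9480.
EPS therefore changes by 2.9480 × (-13.3%) = -39.2%.

-39.2%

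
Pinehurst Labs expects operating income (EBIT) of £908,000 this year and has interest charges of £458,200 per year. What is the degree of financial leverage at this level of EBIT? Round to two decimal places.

Annual interest charges come to £458,200.00.
Degree of financial leverage = EBIT / (EBIT − interest) = £908,000 / £449,800.00 = 2.0187.

2.02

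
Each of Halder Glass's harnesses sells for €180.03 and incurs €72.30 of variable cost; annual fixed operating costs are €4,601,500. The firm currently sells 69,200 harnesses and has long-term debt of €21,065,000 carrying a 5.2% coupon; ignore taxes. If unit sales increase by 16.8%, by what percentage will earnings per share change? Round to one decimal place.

Contribution at this volume is 69,200 × €107.73 = €7,454,916.00.
Subtracting fixed costs: EBIT = €7,454,916.00 − €4,601,500 = €2,853,416.00.
After interest of €1,095,380.00, pre-tax earnings = €1,758,036.00.
DCL = total CM / (EBIT − I) = €7,454,916.00 / €1,758,036.00 = 4.2405.
%ΔEPS = DCL × %ΔSales = 4.2405 × +16.8% = +71.2%.

+71.2%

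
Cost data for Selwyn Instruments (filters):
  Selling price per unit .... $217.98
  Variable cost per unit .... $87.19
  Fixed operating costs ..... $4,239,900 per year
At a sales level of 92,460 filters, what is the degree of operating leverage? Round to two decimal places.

1.54

At 92,460 units, contribution = 92,460 × $130.79 = $12,092,843.40.
Operating income = contribution − fixed costs = $12,092,843.40 − $4,239,900 = $7,852,943.40.
DOL = contribution ÷ EBIT = $12,092,843.40 ÷ $7,852,943.40 = 1.5399.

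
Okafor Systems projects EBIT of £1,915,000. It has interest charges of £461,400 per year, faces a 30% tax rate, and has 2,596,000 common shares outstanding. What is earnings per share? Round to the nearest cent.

Interest = £461,400.00, so EBT = £1,915,000 − £461,400.00 = £1,453,600.00.
After tax at 30%: net income = £1,453,600.00 × 0.70 = £1,017,520.00.
EPS = £1,017,520.00 ÷ 2,596,000 = £0.39.

£0.39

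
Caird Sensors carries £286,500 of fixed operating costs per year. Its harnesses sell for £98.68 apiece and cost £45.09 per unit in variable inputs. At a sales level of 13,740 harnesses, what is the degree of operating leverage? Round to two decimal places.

Contribution at this volume is 13,740 × £53.59 = £736,326.60.
Operating income = contribution − fixed costs = £736,326.60 − £286,500 = £449,826.60.
So DOL = total CM / EBIT = £736,326.60 / £449,826.60 = 1.6369.

1.64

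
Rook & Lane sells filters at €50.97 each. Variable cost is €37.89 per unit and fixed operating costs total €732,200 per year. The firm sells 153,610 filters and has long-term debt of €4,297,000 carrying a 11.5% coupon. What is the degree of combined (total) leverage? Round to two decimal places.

2.57

Total contribution margin = 153,610 × €13.08 = €2,009,218.80.
EBIT = €2,009,218.80 − €732,200 = €1,277,018.80. Interest = €494,155.00.
DOL = €2,009,218.80 ÷ €1,277,018.80 = 1.5734; DFL = €1,277,018.80 ÷ €782,863.80 = 1.6312.
Combined leverage = 1.5734 × 1.6312 = 2.5665.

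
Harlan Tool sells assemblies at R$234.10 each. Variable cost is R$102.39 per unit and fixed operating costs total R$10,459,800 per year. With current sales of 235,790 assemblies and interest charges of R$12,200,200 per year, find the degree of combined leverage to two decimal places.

Contribution at this volume is 235,790 × R$131.71 = R$31,055,900.90.
Subtracting fixed costs: EBIT = R$31,055,900.90 − R$10,459,800 = R$20,596,100.90. Interest = R$12,200,200.00.
DOL = R$31,055,900.90 ÷ R$20,596,100.90 = 1.5079; DFL = R$20,596,100.90 ÷ R$8,395,900.90 = 2.4531.
Combined leverage = 1.5079 × 2.4531 = 3.6990.

3.70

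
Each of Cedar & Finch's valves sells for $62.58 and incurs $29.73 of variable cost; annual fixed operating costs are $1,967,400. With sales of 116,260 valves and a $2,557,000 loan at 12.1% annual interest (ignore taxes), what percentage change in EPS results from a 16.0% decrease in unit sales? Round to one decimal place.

-39.6%

Contribution at this volume is 116,260 × $32.85 = $3,819,141.00.
Subtracting fixed costs: EBIT = $3,819,141.00 − $1,967,400 = $1,851,741.00.
After interest of $309,397.00, pre-tax earnings = $1,542,344.00.
Degree of combined leverage = contribution ÷ (EBIT − I) = $3,819,141.00 ÷ $1,542,344.00 = 2.4762.
EPS therefore changes by 2.4762 × (-16.0%) = -39.6%.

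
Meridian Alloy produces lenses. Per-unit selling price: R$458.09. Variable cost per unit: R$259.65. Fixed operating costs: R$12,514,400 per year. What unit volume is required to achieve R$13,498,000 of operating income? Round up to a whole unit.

131,085 lenses

Each unit contributes R$458.09 − R$259.65 = R$198.44.
Units = (FC + target) / CM = (R$12,514,400 + R$13,498,000) / R$198.44 = 131,084.46, so 131,085 lenses.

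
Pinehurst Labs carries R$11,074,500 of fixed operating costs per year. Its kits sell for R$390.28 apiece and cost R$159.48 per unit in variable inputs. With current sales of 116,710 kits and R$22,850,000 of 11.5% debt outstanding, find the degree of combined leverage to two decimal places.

At 116,710 units, contribution = 116,710 × R$230.80 = R$26,936,668.00.
Subtracting fixed costs: EBIT = R$26,936,668.00 − R$11,074,500 = R$15,862,168.00. Interest = R$2,627,750.00, so EBIT − I = R$13,234,418.00.
DCL = contribution ÷ (EBIT − I) = R$26,936,668.00 ÷ R$13,234,418.00 = 2.0353.

2.04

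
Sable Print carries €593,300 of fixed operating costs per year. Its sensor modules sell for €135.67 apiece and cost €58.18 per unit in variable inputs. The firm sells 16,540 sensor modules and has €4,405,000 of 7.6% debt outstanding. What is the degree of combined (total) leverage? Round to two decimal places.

3.62

Contribution at this volume is 16,540 × €77.49 = €1,281,684.60.
Operating income = contribution − fixed costs = €1,281,684.60 − €593,300 = €688,384.60. Interest = €334,780.00, so EBIT − I = €353,604.60.
Degree of total leverage = total CM / (EBIT − interest) = €1,281,684.60 / €353,604.60 = 3.6246.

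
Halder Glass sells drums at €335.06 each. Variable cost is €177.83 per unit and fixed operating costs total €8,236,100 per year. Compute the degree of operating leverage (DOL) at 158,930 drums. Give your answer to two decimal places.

1.49

Total contribution margin = 158,930 × €157.23 = €24,988,563.90.
Subtracting fixed costs: EBIT = €24,988,563.90 − €8,236,100 = €16,752,463.90.
So DOL = total CM / EBIT = €24,988,563.90 / €16,752,463.90 = 1.4916.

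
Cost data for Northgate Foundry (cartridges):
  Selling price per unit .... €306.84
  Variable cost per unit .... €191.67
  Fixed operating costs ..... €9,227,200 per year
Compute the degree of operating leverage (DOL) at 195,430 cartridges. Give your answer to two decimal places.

At 195,430 units, contribution = 195,430 × €115.17 = €22,507,673.10.
Operating income = contribution − fixed costs = €22,507,673.10 − €9,227,200 = €13,280,473.10.
Degree of operating leverage = €22,507,673.10 / €13,280,473.10 = 1.6948.

1.69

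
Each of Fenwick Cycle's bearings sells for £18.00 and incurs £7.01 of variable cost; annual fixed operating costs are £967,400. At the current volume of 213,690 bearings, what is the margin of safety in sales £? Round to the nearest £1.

£2,261,961

Unit CM = price − variable cost = £18.00 − £7.01 = £10.99. Break-even units = £967,400 ÷ £10.99 = 88,025.48; break-even revenue = 88,025.48 × £18.00 = £1,584,458.60.
Current sales = 213,690 × £18.00 = £3,846,420.00.
Margin of safety = £3,846,420.00 − £1,584,458.60 = £2,261,961.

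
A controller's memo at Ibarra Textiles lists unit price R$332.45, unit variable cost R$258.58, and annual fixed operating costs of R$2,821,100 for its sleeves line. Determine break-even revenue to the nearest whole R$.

R$12,696,287

CM per unit = R$332.45 − R$258.58 = R$73.87; CM ratio = R$73.87 / R$332.45 = 0.2222.
Break-even sales = FC ÷ CM ratio = R$2,821,100 × R$332.45 / R$73.87 = R$12,696,287.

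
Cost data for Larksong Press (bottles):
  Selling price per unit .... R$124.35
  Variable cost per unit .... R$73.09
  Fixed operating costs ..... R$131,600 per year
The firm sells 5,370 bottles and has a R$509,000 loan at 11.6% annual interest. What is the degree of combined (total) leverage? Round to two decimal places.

At 5,370 units, contribution = 5,370 × R$51.26 = R$275,266.20.
Subtracting fixed costs: EBIT = R$275,266.20 − R$131,600 = R$143,666.20. Interest = R$59,044.00, so EBIT − I = R$84,622.20.
DCL = contribution ÷ (EBIT − I) = R$275,266.20 ÷ R$84,622.20 = 3.2529.

3.25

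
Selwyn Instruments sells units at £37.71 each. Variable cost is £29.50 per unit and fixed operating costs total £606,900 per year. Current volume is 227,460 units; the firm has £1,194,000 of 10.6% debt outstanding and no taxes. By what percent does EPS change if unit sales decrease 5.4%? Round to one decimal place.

Contribution at this volume is 227,460 × £8.21 = £1,867,446.60.
EBIT = £1,867,446.60 − £606,900 = £1,260,546.60.
After interest of £126,564.00, pre-tax earnings = £1,133,982.60.
DCL = total CM / (EBIT − I) = £1,867,446.60 / £1,133,982.60 = 1.6468.
EPS therefore changes by 1.6468 × (-5.4%) = -8.9%.

-8.9%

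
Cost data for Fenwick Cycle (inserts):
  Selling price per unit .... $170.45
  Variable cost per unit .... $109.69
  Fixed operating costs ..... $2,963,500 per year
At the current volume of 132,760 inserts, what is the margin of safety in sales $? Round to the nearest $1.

$14,315,437

Each unit contributes $170.45 − $109.69 = $60.76. Break-even units = $2,963,500 ÷ $60.76 = 48,773.86; break-even revenue = 48,773.86 × $170.45 = $8,313,505.18.
Actual sales revenue = 132,760 × $170.45 = $22,628,942.00.
Margin of safety = $22,628,942.00 − $8,313,505.18 = $14,315,437.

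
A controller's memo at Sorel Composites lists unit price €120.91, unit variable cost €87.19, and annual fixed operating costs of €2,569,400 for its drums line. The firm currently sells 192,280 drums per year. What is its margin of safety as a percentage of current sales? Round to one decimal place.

60.4%

Unit CM = price − variable cost = €120.91 − €87.19 = €33.72. Break-even units = €2,569,400 ÷ €33.72 = 76,198.10; break-even revenue = 76,198.10 × €120.91 = €9,213,112.51.
Actual sales revenue = 192,280 × €120.91 = €23,248,574.80.
Margin of safety = (€23,248,574.80 − €9,213,112.51) ÷ €23,248,574.80 = 60.4%.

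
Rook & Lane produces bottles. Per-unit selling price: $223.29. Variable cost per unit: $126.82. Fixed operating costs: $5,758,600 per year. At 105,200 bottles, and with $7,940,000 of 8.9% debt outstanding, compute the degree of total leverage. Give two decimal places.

At 105,200 units, contribution = 105,200 × $96.47 = $10,148,644.00.
EBIT = $10,148,644.00 − $5,758,600 = $4,390,044.00. Interest = $706,660.00, so EBIT − I = $3,683,384.00.
DCL = contribution ÷ (EBIT − I) = $10,148,644.00 ÷ $3,683,384.00 = 2.7553.

2.76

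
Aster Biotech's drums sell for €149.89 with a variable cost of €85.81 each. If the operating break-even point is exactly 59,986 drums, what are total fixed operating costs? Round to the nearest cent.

€3,843,902.88

Unit CM = price − variable cost = €149.89 − €85.81 = €64.08.
Since BE = FC / CM, FC = 59,986 × €64.08 = €3,843,902.88.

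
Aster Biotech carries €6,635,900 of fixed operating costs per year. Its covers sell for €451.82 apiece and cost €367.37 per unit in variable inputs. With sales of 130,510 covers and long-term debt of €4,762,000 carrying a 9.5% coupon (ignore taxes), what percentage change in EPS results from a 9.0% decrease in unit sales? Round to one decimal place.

Total contribution margin = 130,510 × €84.45 = €11,021,569.50.
Operating income = contribution − fixed costs = €11,021,569.50 − €6,635,900 = €4,385,669.50.
After interest of €452,390.00, pre-tax earnings = €3,933,279.50.
Degree of combined leverage = contribution ÷ (EBIT − I) = €11,021,569.50 ÷ €3,933,279.50 = 2.8021.
%ΔEPS = DCL × %ΔSales = 2.8021 × -9.0% = -25.2%.

-25.2%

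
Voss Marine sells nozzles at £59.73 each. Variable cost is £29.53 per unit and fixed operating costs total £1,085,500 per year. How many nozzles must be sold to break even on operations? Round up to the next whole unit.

35,944 nozzles

Contribution margin per unit = £59.73 − £29.53 = £30.20.
Units to break even: £1,085,500 ÷ £30.20 = 35,943.71, rounded up to 35,944.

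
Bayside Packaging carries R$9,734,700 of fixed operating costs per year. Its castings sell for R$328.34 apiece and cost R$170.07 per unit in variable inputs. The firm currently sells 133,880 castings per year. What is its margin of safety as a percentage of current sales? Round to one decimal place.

54.1%

Contribution margin per unit = R$328.34 − R$170.07 = R$158.27. Break-even units = R$9,734,700 ÷ R$158.27 = 61,506.92; break-even revenue = 61,506.92 × R$328.34 = R$20,195,181.64.
Actual sales revenue = 133,880 × R$328.34 = R$43,958,159.20.
Margin of safety = (R$43,958,159.20 − R$20,195,181.64) ÷ R$43,958,159.20 = 54.1%.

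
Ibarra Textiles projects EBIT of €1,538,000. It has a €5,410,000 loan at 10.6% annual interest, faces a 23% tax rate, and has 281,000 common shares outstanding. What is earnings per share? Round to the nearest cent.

€2.64

Pre-tax income = €1,538,000 − €573,460.00 = €964,540.00.
After tax at 23%: net income = €964,540.00 × 0.77 = €742,695.80.
EPS = €742,695.80 ÷ 281,000 = €2.64.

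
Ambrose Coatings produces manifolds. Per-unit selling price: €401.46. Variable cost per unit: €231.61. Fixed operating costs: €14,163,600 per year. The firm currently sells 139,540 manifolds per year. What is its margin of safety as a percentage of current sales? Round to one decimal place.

40.2%

Unit CM = price − variable cost = €401.46 − €231.61 = €169.85. Break-even units = €14,163,600 ÷ €169.85 = 83,388.87; break-even revenue = 83,388.87 × €401.46 = €33,477,296.77.
Actual sales revenue = 139,540 × €401.46 = €56,019,728.40.
Margin of safety = (€56,019,728.40 − €33,477,296.77) ÷ €56,019,728.40 = 40.2%.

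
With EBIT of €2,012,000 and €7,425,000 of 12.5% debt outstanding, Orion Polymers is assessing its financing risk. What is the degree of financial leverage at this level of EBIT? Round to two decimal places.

Annual interest charges come to €928,125.00.
DFL = EBIT ÷ (EBIT − I) = €2,012,000 ÷ (€2,012,000 − €928,125.00) = €2,012,000 ÷ €1,083,875.00 = 1.8563.

1.86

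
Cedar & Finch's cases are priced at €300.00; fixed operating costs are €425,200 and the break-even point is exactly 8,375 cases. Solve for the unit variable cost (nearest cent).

Contribution per unit must be FC / Q = €425,200 / 8,375 = €50.7701.
Variable cost per unit = €300.00 − €50.7701 = €249.23.

€249.23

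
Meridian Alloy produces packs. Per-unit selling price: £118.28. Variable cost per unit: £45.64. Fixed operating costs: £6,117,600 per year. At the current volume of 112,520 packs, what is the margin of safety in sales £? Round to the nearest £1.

£3,347,553

Unit CM = price − variable cost = £118.28 − £45.64 = £72.64. Break-even units = £6,117,600 ÷ £72.64 = 84,218.06; break-even revenue = 84,218.06 × £118.28 = £9,961,312.33.
Current sales = 112,520 × £118.28 = £13,308,865.60.
Margin of safety = £13,308,865.60 − £9,961,312.33 = £3,347,553.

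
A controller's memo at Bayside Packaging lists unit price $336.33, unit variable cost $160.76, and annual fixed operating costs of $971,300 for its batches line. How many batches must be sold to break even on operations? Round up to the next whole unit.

5,533 batches

Each unit contributes $336.33 − $160.76 = $175.57.
Units to break even: $971,300 ÷ $175.57 = 5,532.27, rounded up to 5,533.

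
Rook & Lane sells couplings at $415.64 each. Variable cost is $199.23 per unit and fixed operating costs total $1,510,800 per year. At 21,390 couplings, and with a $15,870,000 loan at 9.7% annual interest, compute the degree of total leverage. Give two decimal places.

2.93

Total contribution margin = 21,390 × $216.41 = $4,629,009.90.
EBIT = $4,629,009.90 − $1,510,800 = $3,118,209.90. Interest = $1,539,390.00, so EBIT − I = $1,578,819.90.
Degree of total leverage = total CM / (EBIT − interest) = $4,629,009.90 / $1,578,819.90 = 2.9319.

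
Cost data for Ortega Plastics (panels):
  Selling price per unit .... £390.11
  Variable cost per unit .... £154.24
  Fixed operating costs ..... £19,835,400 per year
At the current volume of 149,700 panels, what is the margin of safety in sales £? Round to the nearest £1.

£25,593,312

Each unit contributes £390.11 − £154.24 = £235.87. Break-even units = £19,835,400 ÷ £235.87 = 84,094.63; break-even revenue = 84,094.63 × £390.11 = £32,806,155.48.
Current sales = 149,700 × £390.11 = £58,399,467.00.
Margin of safety = £58,399,467.00 − £32,806,155.48 = £25,593,312.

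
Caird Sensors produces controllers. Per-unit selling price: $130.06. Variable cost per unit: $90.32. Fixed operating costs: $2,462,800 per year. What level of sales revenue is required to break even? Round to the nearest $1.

$8,060,185

Contribution margin per unit = $130.06 − $90.32 = $39.74, a CM ratio of $39.74 ÷ $130.06 = 0.3056.
Break-even revenue = fixed costs × price ÷ CM = $2,462,800 × $130.06 ÷ $39.74 = $8,060,185.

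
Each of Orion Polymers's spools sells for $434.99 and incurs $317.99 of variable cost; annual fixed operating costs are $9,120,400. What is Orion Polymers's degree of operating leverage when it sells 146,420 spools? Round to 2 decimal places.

2.14

Total contribution margin = 146,420 × $117.00 = $17,131,140.00.
Operating income = contribution − fixed costs = $17,131,140.00 − $9,120,400 = $8,010,740.00.
Degree of operating leverage = $17,131,140.00 / $8,010,740.00 = 2.1385.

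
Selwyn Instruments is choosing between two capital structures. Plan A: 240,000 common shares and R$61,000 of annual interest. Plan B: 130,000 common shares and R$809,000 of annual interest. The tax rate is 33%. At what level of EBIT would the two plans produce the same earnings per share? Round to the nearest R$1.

Set EPS_A = EPS_B: (EBIT − R$61,000)(1 − 0.33) ÷ 240,000 = (EBIT − R$809,000)(1 − 0.33) ÷ 130,000.
The (1 − t) factor cancels: (EBIT − 61,000) × 130,000 = (EBIT − 809,000) × 240,000.
EBIT × (240,000 − 130,000) = 809,000 × 240,000 − 61,000 × 130,000 = 186,230,000,000, so EBIT = 186,230,000,000 ÷ 110,000 = 1,693,000.00.

R$1,693,000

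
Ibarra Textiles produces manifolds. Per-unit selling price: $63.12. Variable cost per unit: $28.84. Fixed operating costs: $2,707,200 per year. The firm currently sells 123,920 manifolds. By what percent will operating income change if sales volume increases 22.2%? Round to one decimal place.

At 123,920 units, contribution = 123,920 × $34.28 = $4,247,977.60.
Operating income = contribution − fixed costs = $4,247,977.60 − $2,707,200 = $1,540,777.60.
DOL = contribution ÷ EBIT = $4,247,977.60 ÷ $1,540,777.60 = 2.7570.
So EBIT moves 2.7570 × (+22.2%) = +61.2%.

+61.2%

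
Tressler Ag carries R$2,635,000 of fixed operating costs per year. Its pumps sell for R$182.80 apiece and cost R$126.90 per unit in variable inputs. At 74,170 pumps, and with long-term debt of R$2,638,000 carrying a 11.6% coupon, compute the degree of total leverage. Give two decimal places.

Total contribution margin = 74,170 × R$55.90 = R$4,146,103.00.
Operating income = contribution − fixed costs = R$4,146,103.00 − R$2,635,000 = R$1,511,103.00. Interest = R$306,008.00, so EBIT − I = R$1,205,095.00.
Degree of total leverage = total CM / (EBIT − interest) = R$4,146,103.00 / R$1,205,095.00 = 3.4405.

3.44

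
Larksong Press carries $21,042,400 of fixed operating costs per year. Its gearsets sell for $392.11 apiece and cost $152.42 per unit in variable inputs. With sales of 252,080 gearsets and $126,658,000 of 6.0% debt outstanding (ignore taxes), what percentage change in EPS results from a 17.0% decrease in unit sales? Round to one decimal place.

-32.3%

At 252,080 units, contribution = 252,080 × $239.69 = $60,421,055.20.
Operating income = contribution − fixed costs = $60,421,055.20 − $21,042,400 = $39,378,655.20.
After interest of $7,599,480.00, pre-tax earnings = $31,779,175.20.
Degree of combined leverage = contribution ÷ (EBIT − I) = $60,421,055.20 ÷ $31,779,175.20 = 1.9013.
EPS therefore changes by 1.9013 × (-17.0%) = -32.3%.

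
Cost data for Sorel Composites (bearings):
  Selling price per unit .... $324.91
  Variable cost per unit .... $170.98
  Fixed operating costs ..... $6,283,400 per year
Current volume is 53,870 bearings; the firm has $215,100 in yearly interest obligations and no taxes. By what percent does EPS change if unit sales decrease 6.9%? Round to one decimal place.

Total contribution margin = 53,870 × $153.93 = $8,292,209.10.
EBIT = $8,292,209.10 − $6,283,400 = $2,008,809.10.
Interest = $215,100.00, so EBIT − I = $1,793,709.10.
Degree of combined leverage = contribution ÷ (EBIT − I) = $8,292,209.10 ÷ $1,793,709.10 = 4.6229.
EPS therefore changes by 4.6229 × (-6.9%) = -31.9%.

-31.9%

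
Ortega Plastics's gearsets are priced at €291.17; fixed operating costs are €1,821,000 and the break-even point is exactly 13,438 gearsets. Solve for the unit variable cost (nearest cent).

Contribution per unit must be FC / Q = €1,821,000 / 13,438 = €135.5112.
Variable cost per unit = €291.17 − €135.5112 = €155.66.

€155.66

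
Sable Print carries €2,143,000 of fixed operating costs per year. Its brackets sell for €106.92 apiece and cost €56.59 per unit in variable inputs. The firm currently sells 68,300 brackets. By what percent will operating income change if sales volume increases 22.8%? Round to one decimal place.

+60.5%

Contribution at this volume is 68,300 × €50.33 = €3,437,539.00.
Subtracting fixed costs: EBIT = €3,437,539.00 − €2,143,000 = €1,294,539.00.
DOL = contribution ÷ EBIT = €3,437,539.00 ÷ €1,294,539.00 = 2.6554.
%ΔEBIT = DOL × %ΔSales = 2.6554 × +22.8% = +60.5%.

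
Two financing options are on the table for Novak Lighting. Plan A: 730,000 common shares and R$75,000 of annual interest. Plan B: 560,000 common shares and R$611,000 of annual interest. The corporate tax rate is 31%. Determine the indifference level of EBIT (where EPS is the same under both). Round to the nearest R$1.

Set EPS_A = EPS_B: (EBIT − R$75,000)(1 − 0.31) ÷ 730,000 = (EBIT − R$611,000)(1 − 0.31) ÷ 560,000.
The (1 − t) factor cancels: (EBIT − 75,000) × 560,000 = (EBIT − 611,000) × 730,000.
EBIT × (730,000 − 560,000) = 611,000 × 730,000 − 75,000 × 560,000 = 404,030,000,000, so EBIT = 404,030,000,000 ÷ 170,000 = 2,376,647.06.

R$2,376,647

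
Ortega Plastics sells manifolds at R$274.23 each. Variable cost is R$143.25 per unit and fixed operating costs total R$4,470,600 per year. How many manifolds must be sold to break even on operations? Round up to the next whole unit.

Each unit contributes R$274.23 − R$143.25 = R$130.98.
Break-even Q = R$4,470,600 / R$130.98 = 34,131.93 → 34,132 manifolds.

34,132 manifolds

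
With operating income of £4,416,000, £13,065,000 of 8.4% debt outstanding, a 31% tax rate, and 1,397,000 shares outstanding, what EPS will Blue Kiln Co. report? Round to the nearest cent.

£1.64

Pre-tax income = £4,416,000 − £1,097,460.00 = £3,318,540.00.
Net income = £3,318,540.00 × (1 − 0.31) = £2,289,792.60.
Per share: £2,289,792.60 / 1,397,000 shares = £1.64.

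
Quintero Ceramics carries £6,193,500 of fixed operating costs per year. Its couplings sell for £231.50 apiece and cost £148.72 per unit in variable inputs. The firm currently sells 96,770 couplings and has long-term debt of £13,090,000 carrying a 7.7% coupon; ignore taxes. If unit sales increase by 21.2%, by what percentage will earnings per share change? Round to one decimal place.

At 96,770 units, contribution = 96,770 × £82.78 = £8,010,620.60.
EBIT = £8,010,620.60 − £6,193,500 = £1,817,120.60.
Interest = £1,007,930.00, so EBIT − I = £809,190.60.
DCL = total CM / (EBIT − I) = £8,010,620.60 / £809,190.60 = 9.8995.
EPS therefore changes by 9.8995 × (+21.2%) = +209.9%.

+209.9%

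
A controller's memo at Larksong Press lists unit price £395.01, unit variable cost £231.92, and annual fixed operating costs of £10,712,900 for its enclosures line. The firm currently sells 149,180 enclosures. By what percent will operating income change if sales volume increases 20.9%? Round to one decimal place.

+37.3%

At 149,180 units, contribution = 149,180 × £163.09 = £24,329,766.20.
EBIT = £24,329,766.20 − £10,712,900 = £13,616,866.20.
DOL = contribution ÷ EBIT = £24,329,766.20 ÷ £13,616,866.20 = 1.7867.
So EBIT moves 1.7867 × (+20.9%) = +37.3%.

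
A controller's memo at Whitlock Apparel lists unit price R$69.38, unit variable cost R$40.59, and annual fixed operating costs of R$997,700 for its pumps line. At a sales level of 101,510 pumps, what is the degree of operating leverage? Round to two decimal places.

At 101,510 units, contribution = 101,510 × R$28.79 = R$2,922,472.90.
Subtracting fixed costs: EBIT = R$2,922,472.90 − R$997,700 = R$1,924,772.90.
Degree of operating leverage = R$2,922,472.90 / R$1,924,772.90 = 1.5183.

1.52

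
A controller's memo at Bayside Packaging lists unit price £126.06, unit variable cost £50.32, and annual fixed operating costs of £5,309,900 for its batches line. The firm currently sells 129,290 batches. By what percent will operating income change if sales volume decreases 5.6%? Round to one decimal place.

Total contribution margin = 129,290 × £75.74 = £9,792,424.60.
Operating income = contribution − fixed costs = £9,792,424.60 − £5,309,900 = £4,482,524.60.
DOL = contribution ÷ EBIT = £9,792,424.60 ÷ £4,482,524.60 = 2.1846.
Operating income changes by 2.1846 × -5.6% = -12.2%.

-12.2%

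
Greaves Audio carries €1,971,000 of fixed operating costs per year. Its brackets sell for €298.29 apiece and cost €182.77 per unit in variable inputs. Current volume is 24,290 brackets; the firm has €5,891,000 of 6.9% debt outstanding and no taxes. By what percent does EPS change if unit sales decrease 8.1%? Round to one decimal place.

-53.0%

Total contribution margin = 24,290 × €115.52 = €2,805,980.80.
Subtracting fixed costs: EBIT = €2,805,980.80 − €1,971,000 = €834,980.80.
Interest = €406,479.00, so EBIT − I = €428,501.80.
Degree of combined leverage = contribution ÷ (EBIT − I) = €2,805,980.80 ÷ €428,501.80 = 6.5484.
%ΔEPS = DCL × %ΔSales = 6.5484 × -8.1% = -53.0%.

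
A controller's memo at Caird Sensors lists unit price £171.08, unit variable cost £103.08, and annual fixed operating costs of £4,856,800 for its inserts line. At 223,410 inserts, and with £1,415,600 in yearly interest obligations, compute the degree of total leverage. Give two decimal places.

1.70

Total contribution margin = 223,410 × £68.00 = £15,191,880.00.
Operating income = contribution − fixed costs = £15,191,880.00 − £4,856,800 = £10,335,080.00. Interest = £1,415,600.00.
DOL = £15,191,880.00 ÷ £10,335,080.00 = 1.4699; DFL = £10,335,080.00 ÷ £8,919,480.00 = 1.1587.
DCL = DOL × DFL = 1.4699 × 1.1587 = 1.7032.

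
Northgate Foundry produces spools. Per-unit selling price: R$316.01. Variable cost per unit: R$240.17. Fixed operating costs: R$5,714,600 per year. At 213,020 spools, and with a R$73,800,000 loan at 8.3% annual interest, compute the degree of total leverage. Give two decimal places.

Total contribution margin = 213,020 × R$75.84 = R$16,155,436.80.
Subtracting fixed costs: EBIT = R$16,155,436.80 − R$5,714,600 = R$10,440,836.80. Interest = R$6,125,400.00.
DOL = R$16,155,436.80 ÷ R$10,440,836.80 = 1.5473; DFL = R$10,440,836.80 ÷ R$4,315,436.80 = 2.4194.
Combined leverage = 1.5473 × 2.4194 = 3.7435.

3.74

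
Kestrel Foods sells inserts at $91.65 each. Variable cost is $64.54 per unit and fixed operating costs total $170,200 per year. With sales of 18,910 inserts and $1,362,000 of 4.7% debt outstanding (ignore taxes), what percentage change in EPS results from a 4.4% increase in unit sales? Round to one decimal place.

At 18,910 units, contribution = 18,910 × $27.11 = $512,650.10.
Operating income = contribution − fixed costs = $512,650.10 − $170,200 = $342,450.10.
After interest of $64,014.00, pre-tax earnings = $278,436.10.
Degree of combined leverage = contribution ÷ (EBIT − I) = $512,650.10 ÷ $278,436.10 = 1.8412.
%ΔEPS = DCL × %ΔSales = 1.8412 × +4.4% = +8.1%.

+8.1%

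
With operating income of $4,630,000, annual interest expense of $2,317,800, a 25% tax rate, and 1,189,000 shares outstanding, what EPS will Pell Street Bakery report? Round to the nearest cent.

$1.46

Pre-tax income = $4,630,000 − $2,317,800.00 = $2,312,200.00.
Net income = $2,312,200.00 × (1 − 0.25) = $1,734,150.00.
EPS = $1,734,150.00 ÷ 1,189,000 = $1.46.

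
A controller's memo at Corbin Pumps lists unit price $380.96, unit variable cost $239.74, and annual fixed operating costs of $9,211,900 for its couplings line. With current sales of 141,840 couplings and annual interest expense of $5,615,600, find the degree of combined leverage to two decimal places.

3.85

At 141,840 units, contribution = 141,840 × $141.22 = $20,030,644.80.
EBIT = $20,030,644.80 − $9,211,900 = $10,818,744.80. Interest = $5,615,600.00, so EBIT − I = $5,203,144.80.
Degree of total leverage = total CM / (EBIT − interest) = $20,030,644.80 / $5,203,144.80 = 3.8497.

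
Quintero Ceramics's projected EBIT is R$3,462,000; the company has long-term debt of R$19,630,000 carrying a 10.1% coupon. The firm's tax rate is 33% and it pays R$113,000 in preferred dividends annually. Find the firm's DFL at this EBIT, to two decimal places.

Annual interest charges come to R$1,982,630.00.
Preferred dividends grossed up pre-tax: R$113,000 / (1 − 0.33) = R$168,656.72.
DFL = EBIT ÷ [EBIT − I − D_p/(1−t)] = R$3,462,000 ÷ [R$3,462,000 − R$1,982,630.00 − R$168,656.72] = R$3,462,000 ÷ R$1,310,713.28 = 2.6413.

2.64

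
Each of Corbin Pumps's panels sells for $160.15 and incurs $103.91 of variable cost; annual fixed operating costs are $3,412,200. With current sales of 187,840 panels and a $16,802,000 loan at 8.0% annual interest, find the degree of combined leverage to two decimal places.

1.82

Contribution at this volume is 187,840 × $56.24 = $10,564,121.60.
EBIT = $10,564,121.60 − $3,412,200 = $7,151,921.60. Interest = $1,344,160.00.
DOL = $10,564,121.60 ÷ $7,151,921.60 = 1.4771; DFL = $7,151,921.60 ÷ $5,807,761.60 = 1.2314.
Combined leverage = 1.4771 × 1.2314 = 1.8189.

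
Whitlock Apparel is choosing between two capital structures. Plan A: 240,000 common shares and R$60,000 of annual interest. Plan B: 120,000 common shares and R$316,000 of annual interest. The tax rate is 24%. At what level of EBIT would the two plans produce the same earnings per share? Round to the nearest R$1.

At indifference, (EBIT − 60,000)(1 − t)/240,000 = (EBIT − 316,000)(1 − t)/120,000.
The (1 − t) factor cancels: (EBIT − 60,000) × 120,000 = (EBIT − 316,000) × 240,000.
EBIT × (240,000 − 120,000) = 316,000 × 240,000 − 60,000 × 120,000 = 68,640,000,000, so EBIT = 68,640,000,000 ÷ 120,000 = 572,000.00.

R$572,000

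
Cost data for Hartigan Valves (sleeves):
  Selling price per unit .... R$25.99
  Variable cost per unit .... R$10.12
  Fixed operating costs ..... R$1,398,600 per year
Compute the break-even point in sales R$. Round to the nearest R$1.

Contribution margin per unit = R$25.99 − R$10.12 = R$15.87, a CM ratio of R$15.87 ÷ R$25.99 = 0.6106.
Break-even revenue = fixed costs × price ÷ CM = R$1,398,600 × R$25.99 ÷ R$15.87 = R$2,290,461.

R$2,290,461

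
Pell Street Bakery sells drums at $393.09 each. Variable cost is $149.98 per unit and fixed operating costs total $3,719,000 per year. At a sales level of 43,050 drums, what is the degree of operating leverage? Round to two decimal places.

1.55

Contribution at this volume is 43,050 × $243.11 = $10,465,885.50.
Operating income = contribution − fixed costs = $10,465,885.50 − $3,719,000 = $6,746,885.50.
Degree of operating leverage = $10,465,885.50 / $6,746,885.50 = 1.5512.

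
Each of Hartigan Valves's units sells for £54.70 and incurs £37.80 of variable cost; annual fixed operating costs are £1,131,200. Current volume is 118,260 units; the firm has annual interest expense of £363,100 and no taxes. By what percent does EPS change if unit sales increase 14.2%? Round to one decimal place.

Contribution at this volume is 118,260 × £16.90 = £1,998,594.00.
Operating income = contribution − fixed costs = £1,998,594.00 − £1,131,200 = £867,394.00.
After interest of £363,100.00, pre-tax earnings = £504,294.00.
Degree of combined leverage = contribution ÷ (EBIT − I) = £1,998,594.00 ÷ £504,294.00 = 3.9632.
EPS therefore changes by 3.9632 × (+14.2%) = +56.3%.

+56.3%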